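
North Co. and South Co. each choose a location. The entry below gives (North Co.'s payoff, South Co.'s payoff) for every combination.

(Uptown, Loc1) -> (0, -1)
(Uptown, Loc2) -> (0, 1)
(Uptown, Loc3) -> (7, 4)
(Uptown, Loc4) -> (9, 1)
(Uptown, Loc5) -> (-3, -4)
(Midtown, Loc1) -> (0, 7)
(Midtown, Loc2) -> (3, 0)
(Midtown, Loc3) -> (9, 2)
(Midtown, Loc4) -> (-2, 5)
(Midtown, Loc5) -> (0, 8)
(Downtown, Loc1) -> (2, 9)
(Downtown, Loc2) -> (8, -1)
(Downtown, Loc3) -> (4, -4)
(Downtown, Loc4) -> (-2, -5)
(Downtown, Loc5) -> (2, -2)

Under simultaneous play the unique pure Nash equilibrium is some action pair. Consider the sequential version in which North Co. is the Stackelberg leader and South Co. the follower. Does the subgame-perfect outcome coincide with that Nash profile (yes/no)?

no

Work backward from South Co.'s decision.
- Uptown: BR = Loc3, leader payoff 7.
- Midtown: BR = Loc5, leader payoff 0.
- Downtown: BR = Loc1, leader payoff 2.
Maximizing over 7, 0, 2, North Co. chooses Uptown. Subgame-perfect outcome: (Uptown, Loc3) with payoffs (7, 4).
Now find the simultaneous Nash equilibrium.
North Co.'s best replies: Loc1→Downtown; Loc2→Downtown; Loc3→Midtown; Loc4→Uptown; Loc5→Downtown.
South Co.'s best replies: Uptown→Loc3; Midtown→Loc5; Downtown→Loc1.
Only (Downtown, Loc1) has each player best-responding; Nash payoffs (2, 9).
Sequential outcome (Uptown, Loc3) differs from the Nash profile (Downtown, Loc1).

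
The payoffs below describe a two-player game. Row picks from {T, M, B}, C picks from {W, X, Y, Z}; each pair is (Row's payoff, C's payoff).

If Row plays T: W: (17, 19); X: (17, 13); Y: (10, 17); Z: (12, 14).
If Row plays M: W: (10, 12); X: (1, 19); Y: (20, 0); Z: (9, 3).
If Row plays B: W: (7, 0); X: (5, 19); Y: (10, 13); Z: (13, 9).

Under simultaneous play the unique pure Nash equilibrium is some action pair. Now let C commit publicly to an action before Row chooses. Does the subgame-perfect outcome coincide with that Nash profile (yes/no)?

yes

Backward induction with C moving first.
- W: Row compares 17, 10, 7 and picks T; C would get 19.
- X: Row compares 17, 1, 5 and picks T; C would get 13.
- Y: Row compares 10, 20, 10 and picks M; C would get 0.
- Z: Row compares 12, 9, 13 and picks B; C would get 9.
Among 19, 13, 0, 9, the best is 19 at W. Subgame-perfect outcome: (T, W) with payoffs (17, 19).
For the simultaneous game, intersect best replies.
Row's best replies: W→T; X→T; Y→M; Z→B.
C's best replies: T→W; M→X; B→X.
Only (T, W) has each player best-responding; Nash payoffs (17, 19).
Sequential outcome (T, W) coincides with the Nash profile (T, W).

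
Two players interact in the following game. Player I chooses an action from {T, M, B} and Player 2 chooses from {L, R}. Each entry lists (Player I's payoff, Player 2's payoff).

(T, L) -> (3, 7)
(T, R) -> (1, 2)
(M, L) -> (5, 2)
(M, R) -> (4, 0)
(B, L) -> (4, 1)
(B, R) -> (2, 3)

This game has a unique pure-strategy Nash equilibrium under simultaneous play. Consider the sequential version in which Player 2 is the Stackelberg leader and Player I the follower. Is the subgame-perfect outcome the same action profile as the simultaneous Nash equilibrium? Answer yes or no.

yes

Work backward from Player I's decision.
- L: Player I compares 3, 5, 4 and picks M; Player 2 would get 2.
- R: Player I compares 1, 4, 2 and picks M; Player 2 would get 0.
Among 2, 0, the best is 2 at L. Subgame-perfect outcome: (M, L) with payoffs (5, 2).
For the simultaneous game, intersect best replies.
Player I's best replies: L→M; R→M.
Player 2's best replies: T→L; M→L; B→R.
Only (M, L) has each player best-responding; Nash payoffs (5, 2).
Sequential outcome (M, L) coincides with the Nash profile (M, L).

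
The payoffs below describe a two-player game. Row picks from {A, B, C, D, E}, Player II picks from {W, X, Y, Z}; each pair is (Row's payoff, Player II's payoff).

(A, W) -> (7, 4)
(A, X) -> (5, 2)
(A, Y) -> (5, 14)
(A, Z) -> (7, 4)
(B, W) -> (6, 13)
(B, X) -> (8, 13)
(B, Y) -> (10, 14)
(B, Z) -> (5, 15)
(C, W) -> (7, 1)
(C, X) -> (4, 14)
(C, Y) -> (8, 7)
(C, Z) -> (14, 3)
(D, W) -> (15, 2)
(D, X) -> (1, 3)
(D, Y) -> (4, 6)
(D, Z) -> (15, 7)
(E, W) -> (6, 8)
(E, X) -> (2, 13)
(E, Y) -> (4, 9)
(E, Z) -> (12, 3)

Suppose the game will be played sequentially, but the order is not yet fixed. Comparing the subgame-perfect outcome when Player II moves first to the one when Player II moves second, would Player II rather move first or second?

first

If Row leads: Player II's best replies are A→Y, B→Z, C→X, D→Z, E→X; Row's induced payoffs 5, 5, 4, 15, 2; outcome (D, Z), payoffs (15, 7).
If Player II leads: Row's best replies are W→D, X→B, Y→B, Z→D; Player II's induced payoffs 2, 13, 14, 7; outcome (B, Y), payoffs (10, 14).
Player II gets 14 moving first and 7 moving second, so Player II prefers to move first.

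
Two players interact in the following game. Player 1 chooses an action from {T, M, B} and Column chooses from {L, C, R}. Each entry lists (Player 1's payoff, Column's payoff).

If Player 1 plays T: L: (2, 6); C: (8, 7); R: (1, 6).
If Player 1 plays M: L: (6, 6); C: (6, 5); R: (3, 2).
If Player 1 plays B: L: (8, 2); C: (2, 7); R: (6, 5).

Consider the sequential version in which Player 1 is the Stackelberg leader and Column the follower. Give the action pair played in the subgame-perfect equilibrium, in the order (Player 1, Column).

(T, C)

Work backward from Column's decision.
- T: BR = C, leader payoff 8.
- M: BR = L, leader payoff 6.
- B: BR = C, leader payoff 2.
Maximizing over 8, 6, 2, Player 1 chooses T. Subgame-perfect outcome: (T, C) with payoffs (8, 7).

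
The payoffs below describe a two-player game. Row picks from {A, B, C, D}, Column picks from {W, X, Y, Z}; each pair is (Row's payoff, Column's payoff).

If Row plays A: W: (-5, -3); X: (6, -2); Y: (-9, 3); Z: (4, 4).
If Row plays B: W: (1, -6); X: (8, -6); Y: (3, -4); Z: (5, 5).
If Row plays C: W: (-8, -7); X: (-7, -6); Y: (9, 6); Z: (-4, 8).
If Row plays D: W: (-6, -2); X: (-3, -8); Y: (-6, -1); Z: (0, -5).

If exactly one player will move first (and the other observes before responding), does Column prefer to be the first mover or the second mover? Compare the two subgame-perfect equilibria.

If Row leads: Column's best replies are A→Z, B→Z, C→Z, D→Y; Row's induced payoffs 4, 5, -4, -6; outcome (B, Z), payoffs (5, 5).
If Column leads: Row's best replies are W→B, X→B, Y→C, Z→B; Column's induced payoffs -6, -6, 6, 5; outcome (C, Y), payoffs (9, 6).
Column gets 6 moving first and 5 moving second, so Column prefers to move first.

first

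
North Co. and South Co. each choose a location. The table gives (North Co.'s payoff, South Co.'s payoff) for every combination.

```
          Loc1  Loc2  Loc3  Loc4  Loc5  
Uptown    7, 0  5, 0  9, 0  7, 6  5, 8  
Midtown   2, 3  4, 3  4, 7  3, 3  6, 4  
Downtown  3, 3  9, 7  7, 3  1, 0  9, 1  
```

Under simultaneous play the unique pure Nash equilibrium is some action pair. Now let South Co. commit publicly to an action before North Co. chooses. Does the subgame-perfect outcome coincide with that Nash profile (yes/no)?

yes

Backward induction with South Co. moving first.
- Loc1: BR = Uptown, leader payoff 0.
- Loc2: BR = Downtown, leader payoff 7.
- Loc3: BR = Uptown, leader payoff 0.
- Loc4: BR = Uptown, leader payoff 6.
- Loc5: BR = Downtown, leader payoff 1.
South Co.'s induced payoffs are 0, 7, 0, 6, 1, so South Co. commits to Loc2. Subgame-perfect outcome: (Downtown, Loc2) with payoffs (9, 7).
Now find the simultaneous Nash equilibrium.
North Co.'s best replies: Loc1→Uptown; Loc2→Downtown; Loc3→Uptown; Loc4→Uptown; Loc5→Downtown.
South Co.'s best replies: Uptown→Loc5; Midtown→Loc3; Downtown→Loc2.
Only (Downtown, Loc2) has each player best-responding; Nash payoffs (9, 7).
Sequential outcome (Downtown, Loc2) coincides with the Nash profile (Downtown, Loc2).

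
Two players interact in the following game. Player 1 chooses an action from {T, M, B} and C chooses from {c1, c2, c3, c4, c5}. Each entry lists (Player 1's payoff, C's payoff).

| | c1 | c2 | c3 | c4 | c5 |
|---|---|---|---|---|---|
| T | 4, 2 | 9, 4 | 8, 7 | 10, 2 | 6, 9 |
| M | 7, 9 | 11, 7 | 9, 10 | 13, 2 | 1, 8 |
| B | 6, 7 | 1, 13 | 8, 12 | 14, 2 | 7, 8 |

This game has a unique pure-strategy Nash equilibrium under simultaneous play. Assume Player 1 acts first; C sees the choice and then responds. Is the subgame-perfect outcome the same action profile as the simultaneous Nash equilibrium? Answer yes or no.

C best-responds to each possible Player 1 move:
- T → C plays c5 (best of 2, 4, 7, 2, 9); Player 1 gets 6.
- M → C plays c3 (best of 9, 7, 10, 2, 8); Player 1 gets 9.
- B → C plays c2 (best of 7, 13, 12, 2, 8); Player 1 gets 1.
Player 1's induced payoffs are 6, 9, 1, so Player 1 commits to M. Subgame-perfect outcome: (M, c3) with payoffs (9, 10).
Under simultaneous play:
Player 1's best replies: c1→M; c2→M; c3→M; c4→B; c5→B.
C's best replies: T→c5; M→c3; B→c2.
Only (M, c3) has each player best-responding; Nash payoffs (9, 10).
Sequential outcome (M, c3) coincides with the Nash profile (M, c3).

yes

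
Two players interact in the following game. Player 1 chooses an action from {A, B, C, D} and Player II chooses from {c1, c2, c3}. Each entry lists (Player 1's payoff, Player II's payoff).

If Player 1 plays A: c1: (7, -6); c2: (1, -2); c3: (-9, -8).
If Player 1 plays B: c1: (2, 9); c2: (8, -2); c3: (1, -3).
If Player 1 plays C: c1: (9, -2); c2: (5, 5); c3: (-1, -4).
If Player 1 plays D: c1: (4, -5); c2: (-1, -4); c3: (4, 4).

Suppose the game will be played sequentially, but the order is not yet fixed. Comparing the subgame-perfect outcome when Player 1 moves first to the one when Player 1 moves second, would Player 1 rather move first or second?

first

If Player 1 leads: Player II's best replies are A→c2, B→c1, C→c2, D→c3; Player 1's induced payoffs 1, 2, 5, 4; outcome (C, c2), payoffs (5, 5).
If Player II leads: Player 1's best replies are c1→C, c2→B, c3→D; Player II's induced payoffs -2, -2, 4; outcome (D, c3), payoffs (4, 4).
Player 1 gets 5 moving first and 4 moving second, so Player 1 prefers to move first.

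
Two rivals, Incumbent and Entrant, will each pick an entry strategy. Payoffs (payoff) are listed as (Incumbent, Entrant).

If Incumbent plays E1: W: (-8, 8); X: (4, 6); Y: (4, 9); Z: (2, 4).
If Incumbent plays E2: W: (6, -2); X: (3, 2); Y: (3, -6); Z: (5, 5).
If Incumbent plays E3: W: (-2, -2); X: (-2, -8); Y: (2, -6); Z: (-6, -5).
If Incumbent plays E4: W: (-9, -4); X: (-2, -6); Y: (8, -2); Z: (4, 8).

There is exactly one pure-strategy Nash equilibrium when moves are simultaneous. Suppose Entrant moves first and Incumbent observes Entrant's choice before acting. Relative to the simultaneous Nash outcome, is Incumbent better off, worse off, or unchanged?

Work backward from Incumbent's decision.
- W: BR = E2, leader payoff -2.
- X: BR = E1, leader payoff 6.
- Y: BR = E4, leader payoff -2.
- Z: BR = E2, leader payoff 5.
Entrant's induced payoffs are -2, 6, -2, 5, so Entrant commits to X. Subgame-perfect outcome: (E1, X) with payoffs (4, 6).
Under simultaneous play:
Incumbent's best replies: W→E2; X→E1; Y→E4; Z→E2.
Entrant's best replies: E1→Y; E2→Z; E3→W; E4→Z.
Only (E2, Z) has each player best-responding; Nash payoffs (5, 5).
Incumbent earns 4 sequentially versus 5 at the Nash outcome: worse off.

worse off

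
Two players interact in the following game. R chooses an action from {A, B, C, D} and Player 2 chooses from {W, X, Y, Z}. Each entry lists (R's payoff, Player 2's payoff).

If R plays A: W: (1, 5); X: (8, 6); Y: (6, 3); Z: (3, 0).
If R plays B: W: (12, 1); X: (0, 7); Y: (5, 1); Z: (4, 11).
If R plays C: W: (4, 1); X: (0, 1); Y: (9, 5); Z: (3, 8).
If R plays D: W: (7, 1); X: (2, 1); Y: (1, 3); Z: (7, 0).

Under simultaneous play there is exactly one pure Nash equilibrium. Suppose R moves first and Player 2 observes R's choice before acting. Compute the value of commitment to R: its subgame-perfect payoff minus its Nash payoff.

Backward induction with R moving first.
- A: Player 2 compares 5, 6, 3, 0 and picks X; R would get 8.
- B: Player 2 compares 1, 7, 1, 11 and picks Z; R would get 4.
- C: Player 2 compares 1, 1, 5, 8 and picks Z; R would get 3.
- D: Player 2 compares 1, 1, 3, 0 and picks Y; R would get 1.
Maximizing over 8, 4, 3, 1, R chooses A. Subgame-perfect outcome: (A, X) with payoffs (8, 6).
Under simultaneous play:
R's best replies: W→B; X→A; Y→C; Z→D.
Player 2's best replies: A→X; B→Z; C→Z; D→Y.
The unique mutual best reply is (A, X), giving (8, 6).
R's commitment gain: 8 − 8 = 0.

0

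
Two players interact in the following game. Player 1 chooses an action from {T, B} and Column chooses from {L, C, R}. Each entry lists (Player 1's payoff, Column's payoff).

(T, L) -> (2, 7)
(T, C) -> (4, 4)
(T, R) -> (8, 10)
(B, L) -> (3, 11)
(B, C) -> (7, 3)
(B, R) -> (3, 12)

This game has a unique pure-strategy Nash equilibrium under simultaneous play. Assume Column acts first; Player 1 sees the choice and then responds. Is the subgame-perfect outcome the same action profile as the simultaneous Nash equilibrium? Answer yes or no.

Player 1 best-responds to each possible Column move:
- L: Player 1 compares 2, 3 and picks B; Column would get 11.
- C: Player 1 compares 4, 7 and picks B; Column would get 3.
- R: Player 1 compares 8, 3 and picks T; Column would get 10.
Column's induced payoffs are 11, 3, 10, so Column commits to L. Subgame-perfect outcome: (B, L) with payoffs (3, 11).
Under simultaneous play:
Player 1's best replies: L→B; C→B; R→T.
Column's best replies: T→R; B→R.
Only (T, R) has each player best-responding; Nash payoffs (8, 10).
Sequential outcome (B, L) differs from the Nash profile (T, R).

no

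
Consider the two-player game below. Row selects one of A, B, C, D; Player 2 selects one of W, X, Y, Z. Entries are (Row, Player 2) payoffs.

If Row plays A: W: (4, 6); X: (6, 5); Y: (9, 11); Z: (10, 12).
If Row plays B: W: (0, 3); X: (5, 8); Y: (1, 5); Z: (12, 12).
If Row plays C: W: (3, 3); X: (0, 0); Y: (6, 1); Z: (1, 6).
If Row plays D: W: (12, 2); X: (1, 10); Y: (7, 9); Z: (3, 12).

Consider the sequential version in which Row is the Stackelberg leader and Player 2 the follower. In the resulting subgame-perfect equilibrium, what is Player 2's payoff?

12

Backward induction with Row moving first.
- A: Player 2 compares 6, 5, 11, 12 and picks Z; Row would get 10.
- B: Player 2 compares 3, 8, 5, 12 and picks Z; Row would get 12.
- C: Player 2 compares 3, 0, 1, 6 and picks Z; Row would get 1.
- D: Player 2 compares 2, 10, 9, 12 and picks Z; Row would get 3.
Among 10, 12, 1, 3, the best is 12 at B. Subgame-perfect outcome: (B, Z) with payoffs (12, 12).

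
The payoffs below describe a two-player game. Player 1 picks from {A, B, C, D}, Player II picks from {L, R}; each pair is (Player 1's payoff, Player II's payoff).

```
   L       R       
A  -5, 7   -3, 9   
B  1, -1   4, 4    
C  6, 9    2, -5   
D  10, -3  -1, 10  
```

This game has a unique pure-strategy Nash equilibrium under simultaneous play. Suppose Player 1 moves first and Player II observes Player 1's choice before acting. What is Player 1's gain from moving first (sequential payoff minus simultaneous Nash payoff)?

Backward induction with Player 1 moving first.
- A → Player II plays R (best of 7, 9); Player 1 gets -3.
- B → Player II plays R (best of -1, 4); Player 1 gets 4.
- C → Player II plays L (best of 9, -5); Player 1 gets 6.
- D → Player II plays R (best of -3, 10); Player 1 gets -1.
Player 1's induced payoffs are -3, 4, 6, -1, so Player 1 commits to C. Subgame-perfect outcome: (C, L) with payoffs (6, 9).
For the simultaneous game, intersect best replies.
Player 1's best replies: L→D; R→B.
Player II's best replies: A→R; B→R; C→L; D→R.
The unique mutual best reply is (B, R), giving (4, 4).
Player 1's commitment gain: 6 − 4 = 2.

2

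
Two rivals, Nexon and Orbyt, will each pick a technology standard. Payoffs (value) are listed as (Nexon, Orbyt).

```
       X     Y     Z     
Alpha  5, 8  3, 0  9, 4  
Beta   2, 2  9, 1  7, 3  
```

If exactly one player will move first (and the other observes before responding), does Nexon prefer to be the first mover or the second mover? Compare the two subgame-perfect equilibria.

first

If Nexon leads: Orbyt's best replies are Alpha→X, Beta→Z; Nexon's induced payoffs 5, 7; outcome (Beta, Z), payoffs (7, 3).
If Orbyt leads: Nexon's best replies are X→Alpha, Y→Beta, Z→Alpha; Orbyt's induced payoffs 8, 1, 4; outcome (Alpha, X), payoffs (5, 8).
Nexon gets 7 moving first and 5 moving second, so Nexon prefers to move first.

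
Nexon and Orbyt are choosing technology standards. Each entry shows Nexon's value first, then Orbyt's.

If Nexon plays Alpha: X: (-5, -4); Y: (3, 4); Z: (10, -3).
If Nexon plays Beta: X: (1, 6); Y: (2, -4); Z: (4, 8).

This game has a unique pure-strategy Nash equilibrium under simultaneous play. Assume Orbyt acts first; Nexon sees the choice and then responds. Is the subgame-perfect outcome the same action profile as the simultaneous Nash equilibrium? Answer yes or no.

Nexon best-responds to each possible Orbyt move:
- X: Nexon compares -5, 1 and picks Beta; Orbyt would get 6.
- Y: Nexon compares 3, 2 and picks Alpha; Orbyt would get 4.
- Z: Nexon compares 10, 4 and picks Alpha; Orbyt would get -3.
Among 6, 4, -3, the best is 6 at X. Subgame-perfect outcome: (Beta, X) with payoffs (1, 6).
For the simultaneous game, intersect best replies.
Nexon's best replies: X→Beta; Y→Alpha; Z→Alpha.
Orbyt's best replies: Alpha→Y; Beta→Z.
Only (Alpha, Y) has each player best-responding; Nash payoffs (3, 4).
Sequential outcome (Beta, X) differs from the Nash profile (Alpha, Y).

no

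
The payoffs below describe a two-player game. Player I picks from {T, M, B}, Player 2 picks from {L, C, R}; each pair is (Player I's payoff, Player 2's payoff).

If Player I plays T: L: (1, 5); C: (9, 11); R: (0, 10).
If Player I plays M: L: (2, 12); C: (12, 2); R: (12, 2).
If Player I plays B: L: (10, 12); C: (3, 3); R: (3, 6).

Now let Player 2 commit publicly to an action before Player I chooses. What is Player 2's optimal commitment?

Backward induction with Player 2 moving first.
- L: Player I compares 1, 2, 10 and picks B; Player 2 would get 12.
- C: Player I compares 9, 12, 3 and picks M; Player 2 would get 2.
- R: Player I compares 0, 12, 3 and picks M; Player 2 would get 2.
Maximizing over 12, 2, 2, Player 2 chooses L. Subgame-perfect outcome: (B, L) with payoffs (10, 12).

L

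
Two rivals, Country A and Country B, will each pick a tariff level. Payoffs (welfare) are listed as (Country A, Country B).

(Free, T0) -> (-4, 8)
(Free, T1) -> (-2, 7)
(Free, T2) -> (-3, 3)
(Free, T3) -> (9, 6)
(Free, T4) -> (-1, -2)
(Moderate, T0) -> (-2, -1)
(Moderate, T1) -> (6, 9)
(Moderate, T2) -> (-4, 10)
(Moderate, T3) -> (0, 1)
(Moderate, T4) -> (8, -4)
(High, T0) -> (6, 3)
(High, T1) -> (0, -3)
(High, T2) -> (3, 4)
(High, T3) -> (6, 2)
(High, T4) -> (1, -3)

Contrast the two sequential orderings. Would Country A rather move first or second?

If Country A leads: Country B's best replies are Free→T0, Moderate→T2, High→T2; Country A's induced payoffs -4, -4, 3; outcome (High, T2), payoffs (3, 4).
If Country B leads: Country A's best replies are T0→High, T1→Moderate, T2→High, T3→Free, T4→Moderate; Country B's induced payoffs 3, 9, 4, 6, -4; outcome (Moderate, T1), payoffs (6, 9).
Country A gets 3 moving first and 6 moving second, so Country A prefers to move second.

second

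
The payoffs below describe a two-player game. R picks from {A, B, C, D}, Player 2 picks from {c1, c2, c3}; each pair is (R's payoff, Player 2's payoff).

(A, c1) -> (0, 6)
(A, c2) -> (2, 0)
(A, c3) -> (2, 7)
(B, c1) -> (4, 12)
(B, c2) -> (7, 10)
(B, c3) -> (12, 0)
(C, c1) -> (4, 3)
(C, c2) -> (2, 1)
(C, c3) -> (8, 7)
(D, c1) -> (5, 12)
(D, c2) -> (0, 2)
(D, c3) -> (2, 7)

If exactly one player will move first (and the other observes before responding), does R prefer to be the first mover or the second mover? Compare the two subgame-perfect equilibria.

first

If R leads: Player 2's best replies are A→c3, B→c1, C→c3, D→c1; R's induced payoffs 2, 4, 8, 5; outcome (C, c3), payoffs (8, 7).
If Player 2 leads: R's best replies are c1→D, c2→B, c3→B; Player 2's induced payoffs 12, 10, 0; outcome (D, c1), payoffs (5, 12).
R gets 8 moving first and 5 moving second, so R prefers to move first.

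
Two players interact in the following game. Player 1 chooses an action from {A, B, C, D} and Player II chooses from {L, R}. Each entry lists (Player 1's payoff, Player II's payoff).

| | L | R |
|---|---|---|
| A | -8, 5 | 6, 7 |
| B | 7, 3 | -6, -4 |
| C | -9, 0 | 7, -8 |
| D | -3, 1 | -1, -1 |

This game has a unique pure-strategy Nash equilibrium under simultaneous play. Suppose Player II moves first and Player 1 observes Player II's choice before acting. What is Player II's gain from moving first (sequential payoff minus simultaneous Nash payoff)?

Solve by backward induction (Player II leads).
- L: Player 1 compares -8, 7, -9, -3 and picks B; Player II would get 3.
- R: Player 1 compares 6, -6, 7, -1 and picks C; Player II would get -8.
Maximizing over 3, -8, Player II chooses L. Subgame-perfect outcome: (B, L) with payoffs (7, 3).
For the simultaneous game, intersect best replies.
Player 1's best replies: L→B; R→C.
Player II's best replies: A→R; B→L; C→L; D→L.
Only (B, L) has each player best-responding; Nash payoffs (7, 3).
Player II's commitment gain: 3 − 3 = 0.

0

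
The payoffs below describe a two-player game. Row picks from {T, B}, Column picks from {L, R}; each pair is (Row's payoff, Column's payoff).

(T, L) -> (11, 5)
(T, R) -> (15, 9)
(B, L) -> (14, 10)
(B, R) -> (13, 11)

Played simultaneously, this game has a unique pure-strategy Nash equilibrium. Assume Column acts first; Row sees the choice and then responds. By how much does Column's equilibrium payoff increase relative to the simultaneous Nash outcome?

1

Work backward from Row's decision.
- L → Row plays B (best of 11, 14); Column gets 10.
- R → Row plays T (best of 15, 13); Column gets 9.
Maximizing over 10, 9, Column chooses L. Subgame-perfect outcome: (B, L) with payoffs (14, 10).
Now find the simultaneous Nash equilibrium.
Row's best replies: L→B; R→T.
Column's best replies: T→R; B→R.
The unique mutual best reply is (T, R), giving (15, 9).
Column's commitment gain: 10 − 9 = 1.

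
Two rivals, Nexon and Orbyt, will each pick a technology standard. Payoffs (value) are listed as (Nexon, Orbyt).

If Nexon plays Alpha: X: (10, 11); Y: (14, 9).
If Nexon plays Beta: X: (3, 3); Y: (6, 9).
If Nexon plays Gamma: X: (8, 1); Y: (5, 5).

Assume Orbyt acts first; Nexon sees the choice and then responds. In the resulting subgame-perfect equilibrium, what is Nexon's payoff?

10

Work backward from Nexon's decision.
- X → Nexon plays Alpha (best of 10, 3, 8); Orbyt gets 11.
- Y → Nexon plays Alpha (best of 14, 6, 5); Orbyt gets 9.
Orbyt's induced payoffs are 11, 9, so Orbyt commits to X. Subgame-perfect outcome: (Alpha, X) with payoffs (10, 11).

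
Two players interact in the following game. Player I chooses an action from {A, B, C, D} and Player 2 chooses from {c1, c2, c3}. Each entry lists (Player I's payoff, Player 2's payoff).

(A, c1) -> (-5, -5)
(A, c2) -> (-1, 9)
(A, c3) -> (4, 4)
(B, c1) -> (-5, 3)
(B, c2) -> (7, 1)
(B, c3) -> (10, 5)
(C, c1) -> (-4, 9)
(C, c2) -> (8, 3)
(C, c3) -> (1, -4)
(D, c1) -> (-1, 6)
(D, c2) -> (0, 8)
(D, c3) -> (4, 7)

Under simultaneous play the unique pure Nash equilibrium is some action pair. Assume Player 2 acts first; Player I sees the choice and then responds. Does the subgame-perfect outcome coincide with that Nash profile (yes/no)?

no

Work backward from Player I's decision.
- c1: BR = D, leader payoff 6.
- c2: BR = C, leader payoff 3.
- c3: BR = B, leader payoff 5.
Maximizing over 6, 3, 5, Player 2 chooses c1. Subgame-perfect outcome: (D, c1) with payoffs (-1, 6).
Now find the simultaneous Nash equilibrium.
Player I's best replies: c1→D; c2→C; c3→B.
Player 2's best replies: A→c2; B→c3; C→c1; D→c2.
The unique mutual best reply is (B, c3), giving (10, 5).
Sequential outcome (D, c1) differs from the Nash profile (B, c3).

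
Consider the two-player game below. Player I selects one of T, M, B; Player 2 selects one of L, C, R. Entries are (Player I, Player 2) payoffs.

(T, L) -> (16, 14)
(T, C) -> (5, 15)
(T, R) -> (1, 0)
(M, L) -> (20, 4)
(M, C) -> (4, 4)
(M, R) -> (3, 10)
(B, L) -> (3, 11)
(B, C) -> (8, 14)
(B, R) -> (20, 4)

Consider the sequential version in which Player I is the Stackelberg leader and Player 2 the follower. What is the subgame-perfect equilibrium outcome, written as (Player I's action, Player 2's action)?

Player 2 best-responds to each possible Player I move:
- T → Player 2 plays C (best of 14, 15, 0); Player I gets 5.
- M → Player 2 plays R (best of 4, 4, 10); Player I gets 3.
- B → Player 2 plays C (best of 11, 14, 4); Player I gets 8.
Among 5, 3, 8, the best is 8 at B. Subgame-perfect outcome: (B, C) with payoffs (8, 14).

(B, C)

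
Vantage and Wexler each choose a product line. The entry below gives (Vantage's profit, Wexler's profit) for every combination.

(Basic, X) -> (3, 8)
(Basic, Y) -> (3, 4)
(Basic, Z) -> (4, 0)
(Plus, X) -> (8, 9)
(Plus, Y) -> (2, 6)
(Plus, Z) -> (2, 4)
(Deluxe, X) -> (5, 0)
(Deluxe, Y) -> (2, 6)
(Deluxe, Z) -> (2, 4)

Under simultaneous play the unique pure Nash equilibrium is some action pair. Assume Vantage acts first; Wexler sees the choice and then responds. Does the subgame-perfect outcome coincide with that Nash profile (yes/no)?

yes

Solve by backward induction (Vantage leads).
- Basic: BR = X, leader payoff 3.
- Plus: BR = X, leader payoff 8.
- Deluxe: BR = Y, leader payoff 2.
Maximizing over 3, 8, 2, Vantage chooses Plus. Subgame-perfect outcome: (Plus, X) with payoffs (8, 9).
Under simultaneous play:
Vantage's best replies: X→Plus; Y→Basic; Z→Basic.
Wexler's best replies: Basic→X; Plus→X; Deluxe→Y.
Only (Plus, X) has each player best-responding; Nash payoffs (8, 9).
Sequential outcome (Plus, X) coincides with the Nash profile (Plus, X).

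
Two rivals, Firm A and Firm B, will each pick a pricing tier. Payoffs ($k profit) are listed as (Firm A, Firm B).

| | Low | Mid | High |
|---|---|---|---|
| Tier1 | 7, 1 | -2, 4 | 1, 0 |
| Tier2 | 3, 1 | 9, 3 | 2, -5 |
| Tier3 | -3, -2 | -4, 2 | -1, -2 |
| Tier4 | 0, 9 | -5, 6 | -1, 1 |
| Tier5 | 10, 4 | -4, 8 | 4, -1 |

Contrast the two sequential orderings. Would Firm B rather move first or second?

If Firm A leads: Firm B's best replies are Tier1→Mid, Tier2→Mid, Tier3→Mid, Tier4→Low, Tier5→Mid; Firm A's induced payoffs -2, 9, -4, 0, -4; outcome (Tier2, Mid), payoffs (9, 3).
If Firm B leads: Firm A's best replies are Low→Tier5, Mid→Tier2, High→Tier5; Firm B's induced payoffs 4, 3, -1; outcome (Tier5, Low), payoffs (10, 4).
Firm B gets 4 moving first and 3 moving second, so Firm B prefers to move first.

first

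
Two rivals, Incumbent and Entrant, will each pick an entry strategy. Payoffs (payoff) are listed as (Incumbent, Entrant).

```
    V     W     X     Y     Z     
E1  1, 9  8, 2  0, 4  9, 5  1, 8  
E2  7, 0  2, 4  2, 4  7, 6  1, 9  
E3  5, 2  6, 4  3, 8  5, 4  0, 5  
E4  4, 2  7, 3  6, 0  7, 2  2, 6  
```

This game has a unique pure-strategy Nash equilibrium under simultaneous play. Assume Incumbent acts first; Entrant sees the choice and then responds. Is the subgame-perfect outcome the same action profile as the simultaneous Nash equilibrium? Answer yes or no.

Solve by backward induction (Incumbent leads).
- E1: Entrant compares 9, 2, 4, 5, 8 and picks V; Incumbent would get 1.
- E2: Entrant compares 0, 4, 4, 6, 9 and picks Z; Incumbent would get 1.
- E3: Entrant compares 2, 4, 8, 4, 5 and picks X; Incumbent would get 3.
- E4: Entrant compares 2, 3, 0, 2, 6 and picks Z; Incumbent would get 2.
Among 1, 1, 3, 2, the best is 3 at E3. Subgame-perfect outcome: (E3, X) with payoffs (3, 8).
For the simultaneous game, intersect best replies.
Incumbent's best replies: V→E2; W→E1; X→E4; Y→E1; Z→E4.
Entrant's best replies: E1→V; E2→Z; E3→X; E4→Z.
The unique mutual best reply is (E4, Z), giving (2, 6).
Sequential outcome (E3, X) differs from the Nash profile (E4, Z).

no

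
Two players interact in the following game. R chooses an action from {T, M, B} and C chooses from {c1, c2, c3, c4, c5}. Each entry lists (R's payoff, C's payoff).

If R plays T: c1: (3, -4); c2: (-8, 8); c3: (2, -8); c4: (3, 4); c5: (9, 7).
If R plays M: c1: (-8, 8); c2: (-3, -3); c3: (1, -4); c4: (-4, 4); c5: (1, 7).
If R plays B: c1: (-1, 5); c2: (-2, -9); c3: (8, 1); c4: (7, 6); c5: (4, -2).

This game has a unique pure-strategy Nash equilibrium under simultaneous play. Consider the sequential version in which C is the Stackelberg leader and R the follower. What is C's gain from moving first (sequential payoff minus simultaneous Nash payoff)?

1

Backward induction with C moving first.
- c1: BR = T, leader payoff -4.
- c2: BR = B, leader payoff -9.
- c3: BR = B, leader payoff 1.
- c4: BR = B, leader payoff 6.
- c5: BR = T, leader payoff 7.
Among -4, -9, 1, 6, 7, the best is 7 at c5. Subgame-perfect outcome: (T, c5) with payoffs (9, 7).
For the simultaneous game, intersect best replies.
R's best replies: c1→T; c2→B; c3→B; c4→B; c5→T.
C's best replies: T→c2; M→c1; B→c4.
The unique mutual best reply is (B, c4), giving (7, 6).
C's commitment gain: 7 − 6 = 1.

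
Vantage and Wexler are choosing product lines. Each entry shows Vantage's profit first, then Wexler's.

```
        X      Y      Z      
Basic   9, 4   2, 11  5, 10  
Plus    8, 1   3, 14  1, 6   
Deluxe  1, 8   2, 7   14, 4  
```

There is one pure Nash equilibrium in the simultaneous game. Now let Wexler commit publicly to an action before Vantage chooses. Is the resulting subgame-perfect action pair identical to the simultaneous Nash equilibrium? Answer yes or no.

Backward induction with Wexler moving first.
- X → Vantage plays Basic (best of 9, 8, 1); Wexler gets 4.
- Y → Vantage plays Plus (best of 2, 3, 2); Wexler gets 14.
- Z → Vantage plays Deluxe (best of 5, 1, 14); Wexler gets 4.
Maximizing over 4, 14, 4, Wexler chooses Y. Subgame-perfect outcome: (Plus, Y) with payoffs (3, 14).
For the simultaneous game, intersect best replies.
Vantage's best replies: X→Basic; Y→Plus; Z→Deluxe.
Wexler's best replies: Basic→Y; Plus→Y; Deluxe→X.
Only (Plus, Y) has each player best-responding; Nash payoffs (3, 14).
Sequential outcome (Plus, Y) coincides with the Nash profile (Plus, Y).

yes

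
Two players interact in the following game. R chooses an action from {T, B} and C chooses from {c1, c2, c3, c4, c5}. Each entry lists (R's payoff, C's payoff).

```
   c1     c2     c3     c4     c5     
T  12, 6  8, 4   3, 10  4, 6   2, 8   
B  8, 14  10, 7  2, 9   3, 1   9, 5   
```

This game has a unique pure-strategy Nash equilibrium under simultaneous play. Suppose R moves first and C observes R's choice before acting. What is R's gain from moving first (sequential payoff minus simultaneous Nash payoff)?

Work backward from C's decision.
- T: BR = c3, leader payoff 3.
- B: BR = c1, leader payoff 8.
Among 3, 8, the best is 8 at B. Subgame-perfect outcome: (B, c1) with payoffs (8, 14).
Under simultaneous play:
R's best replies: c1→T; c2→B; c3→T; c4→T; c5→B.
C's best replies: T→c3; B→c1.
The unique mutual best reply is (T, c3), giving (3, 10).
R's commitment gain: 8 − 3 = 5.

5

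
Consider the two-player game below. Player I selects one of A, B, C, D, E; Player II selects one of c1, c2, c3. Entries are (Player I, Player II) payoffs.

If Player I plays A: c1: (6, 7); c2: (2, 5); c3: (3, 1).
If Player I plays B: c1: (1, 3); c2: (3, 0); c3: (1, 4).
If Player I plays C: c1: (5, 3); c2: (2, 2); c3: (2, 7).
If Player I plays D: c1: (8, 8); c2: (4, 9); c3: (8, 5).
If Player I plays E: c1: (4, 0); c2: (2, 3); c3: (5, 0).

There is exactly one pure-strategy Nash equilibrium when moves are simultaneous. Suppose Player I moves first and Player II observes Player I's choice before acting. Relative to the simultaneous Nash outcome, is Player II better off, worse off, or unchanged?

Backward induction with Player I moving first.
- A: Player II compares 7, 5, 1 and picks c1; Player I would get 6.
- B: Player II compares 3, 0, 4 and picks c3; Player I would get 1.
- C: Player II compares 3, 2, 7 and picks c3; Player I would get 2.
- D: Player II compares 8, 9, 5 and picks c2; Player I would get 4.
- E: Player II compares 0, 3, 0 and picks c2; Player I would get 2.
Among 6, 1, 2, 4, 2, the best is 6 at A. Subgame-perfect outcome: (A, c1) with payoffs (6, 7).
For the simultaneous game, intersect best replies.
Player I's best replies: c1→D; c2→D; c3→D.
Player II's best replies: A→c1; B→c3; C→c3; D→c2; E→c2.
The unique mutual best reply is (D, c2), giving (4, 9).
Player II earns 7 sequentially versus 9 at the Nash outcome: worse off.

worse off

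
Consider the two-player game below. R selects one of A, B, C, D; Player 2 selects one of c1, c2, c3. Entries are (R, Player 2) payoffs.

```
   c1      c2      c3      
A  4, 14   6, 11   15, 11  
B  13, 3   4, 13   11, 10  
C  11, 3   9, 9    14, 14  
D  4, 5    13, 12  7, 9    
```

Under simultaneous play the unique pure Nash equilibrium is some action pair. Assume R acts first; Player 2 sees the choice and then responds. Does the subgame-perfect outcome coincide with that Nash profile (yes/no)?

no

Work backward from Player 2's decision.
- A: Player 2 compares 14, 11, 11 and picks c1; R would get 4.
- B: Player 2 compares 3, 13, 10 and picks c2; R would get 4.
- C: Player 2 compares 3, 9, 14 and picks c3; R would get 14.
- D: Player 2 compares 5, 12, 9 and picks c2; R would get 13.
Among 4, 4, 14, 13, the best is 14 at C. Subgame-perfect outcome: (C, c3) with payoffs (14, 14).
For the simultaneous game, intersect best replies.
R's best replies: c1→B; c2→D; c3→A.
Player 2's best replies: A→c1; B→c2; C→c3; D→c2.
The unique mutual best reply is (D, c2), giving (13, 12).
Sequential outcome (C, c3) differs from the Nash profile (D, c2).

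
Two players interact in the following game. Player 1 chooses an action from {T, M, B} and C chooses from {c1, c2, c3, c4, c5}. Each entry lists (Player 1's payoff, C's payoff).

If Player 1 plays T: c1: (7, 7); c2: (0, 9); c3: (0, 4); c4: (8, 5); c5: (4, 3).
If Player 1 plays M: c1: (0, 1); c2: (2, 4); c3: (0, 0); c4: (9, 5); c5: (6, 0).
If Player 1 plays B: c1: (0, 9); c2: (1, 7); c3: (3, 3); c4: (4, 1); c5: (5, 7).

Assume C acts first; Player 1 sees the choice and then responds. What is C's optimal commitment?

c1

Backward induction with C moving first.
- c1: Player 1 compares 7, 0, 0 and picks T; C would get 7.
- c2: Player 1 compares 0, 2, 1 and picks M; C would get 4.
- c3: Player 1 compares 0, 0, 3 and picks B; C would get 3.
- c4: Player 1 compares 8, 9, 4 and picks M; C would get 5.
- c5: Player 1 compares 4, 6, 5 and picks M; C would get 0.
C's induced payoffs are 7, 4, 3, 5, 0, so C commits to c1. Subgame-perfect outcome: (T, c1) with payoffs (7, 7).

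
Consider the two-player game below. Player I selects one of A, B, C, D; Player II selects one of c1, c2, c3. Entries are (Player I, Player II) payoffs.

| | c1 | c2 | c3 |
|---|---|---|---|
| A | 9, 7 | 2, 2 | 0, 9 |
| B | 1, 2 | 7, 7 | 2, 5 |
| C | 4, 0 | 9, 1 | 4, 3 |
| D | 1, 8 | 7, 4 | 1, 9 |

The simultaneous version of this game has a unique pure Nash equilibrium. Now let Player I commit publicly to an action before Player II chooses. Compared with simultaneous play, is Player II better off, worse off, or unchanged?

better off

Backward induction with Player I moving first.
- A: Player II compares 7, 2, 9 and picks c3; Player I would get 0.
- B: Player II compares 2, 7, 5 and picks c2; Player I would get 7.
- C: Player II compares 0, 1, 3 and picks c3; Player I would get 4.
- D: Player II compares 8, 4, 9 and picks c3; Player I would get 1.
Maximizing over 0, 7, 4, 1, Player I chooses B. Subgame-perfect outcome: (B, c2) with payoffs (7, 7).
Now find the simultaneous Nash equilibrium.
Player I's best replies: c1→A; c2→C; c3→C.
Player II's best replies: A→c3; B→c2; C→c3; D→c3.
The unique mutual best reply is (C, c3), giving (4, 3).
Player II earns 7 sequentially versus 3 at the Nash outcome: better off.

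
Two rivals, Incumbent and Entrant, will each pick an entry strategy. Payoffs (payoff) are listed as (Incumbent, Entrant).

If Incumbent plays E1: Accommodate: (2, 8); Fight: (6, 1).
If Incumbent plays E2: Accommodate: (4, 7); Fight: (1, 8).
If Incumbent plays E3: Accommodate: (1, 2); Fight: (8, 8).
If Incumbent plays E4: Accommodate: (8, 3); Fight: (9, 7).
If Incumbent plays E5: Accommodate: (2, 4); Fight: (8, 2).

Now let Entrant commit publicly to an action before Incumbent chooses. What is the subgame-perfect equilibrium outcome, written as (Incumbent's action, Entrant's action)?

(E4, Fight)

Incumbent best-responds to each possible Entrant move:
- Accommodate: BR = E4, leader payoff 3.
- Fight: BR = E4, leader payoff 7.
Entrant's induced payoffs are 3, 7, so Entrant commits to Fight. Subgame-perfect outcome: (E4, Fight) with payoffs (9, 7).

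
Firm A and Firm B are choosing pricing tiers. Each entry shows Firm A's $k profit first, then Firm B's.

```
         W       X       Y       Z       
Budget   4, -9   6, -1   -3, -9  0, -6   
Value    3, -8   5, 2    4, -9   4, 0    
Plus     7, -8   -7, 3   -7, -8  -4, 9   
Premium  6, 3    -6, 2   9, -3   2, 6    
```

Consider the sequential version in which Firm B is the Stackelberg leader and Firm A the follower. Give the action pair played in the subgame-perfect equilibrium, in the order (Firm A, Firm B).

Backward induction with Firm B moving first.
- W: BR = Plus, leader payoff -8.
- X: BR = Budget, leader payoff -1.
- Y: BR = Premium, leader payoff -3.
- Z: BR = Value, leader payoff 0.
Maximizing over -8, -1, -3, 0, Firm B chooses Z. Subgame-perfect outcome: (Value, Z) with payoffs (4, 0).

(Value, Z)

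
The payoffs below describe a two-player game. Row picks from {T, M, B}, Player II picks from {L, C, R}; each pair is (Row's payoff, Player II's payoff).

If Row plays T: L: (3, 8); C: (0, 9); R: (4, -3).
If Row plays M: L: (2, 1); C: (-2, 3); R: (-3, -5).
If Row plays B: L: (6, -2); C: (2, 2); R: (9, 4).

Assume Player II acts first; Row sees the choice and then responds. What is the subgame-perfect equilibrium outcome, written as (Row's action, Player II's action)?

(B, R)

Backward induction with Player II moving first.
- L: BR = B, leader payoff -2.
- C: BR = B, leader payoff 2.
- R: BR = B, leader payoff 4.
Player II's induced payoffs are -2, 2, 4, so Player II commits to R. Subgame-perfect outcome: (B, R) with payoffs (9, 4).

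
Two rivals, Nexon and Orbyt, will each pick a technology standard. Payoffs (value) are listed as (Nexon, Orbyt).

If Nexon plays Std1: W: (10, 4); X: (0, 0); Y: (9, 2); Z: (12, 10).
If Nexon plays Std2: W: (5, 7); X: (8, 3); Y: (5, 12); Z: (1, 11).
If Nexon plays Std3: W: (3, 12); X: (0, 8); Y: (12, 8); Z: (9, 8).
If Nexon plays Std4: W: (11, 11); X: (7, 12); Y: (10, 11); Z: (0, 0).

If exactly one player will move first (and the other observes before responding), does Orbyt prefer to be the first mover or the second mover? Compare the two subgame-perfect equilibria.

first

If Nexon leads: Orbyt's best replies are Std1→Z, Std2→Y, Std3→W, Std4→X; Nexon's induced payoffs 12, 5, 3, 7; outcome (Std1, Z), payoffs (12, 10).
If Orbyt leads: Nexon's best replies are W→Std4, X→Std2, Y→Std3, Z→Std1; Orbyt's induced payoffs 11, 3, 8, 10; outcome (Std4, W), payoffs (11, 11).
Orbyt gets 11 moving first and 10 moving second, so Orbyt prefers to move first.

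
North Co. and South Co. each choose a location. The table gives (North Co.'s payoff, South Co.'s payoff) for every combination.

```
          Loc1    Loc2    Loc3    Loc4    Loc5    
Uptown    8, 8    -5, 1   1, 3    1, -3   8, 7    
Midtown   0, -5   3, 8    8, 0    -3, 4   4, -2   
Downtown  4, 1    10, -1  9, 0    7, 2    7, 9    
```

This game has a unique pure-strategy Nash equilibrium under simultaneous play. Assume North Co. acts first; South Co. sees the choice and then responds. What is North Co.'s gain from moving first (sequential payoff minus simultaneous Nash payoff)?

0

South Co. best-responds to each possible North Co. move:
- Uptown: South Co. compares 8, 1, 3, -3, 7 and picks Loc1; North Co. would get 8.
- Midtown: South Co. compares -5, 8, 0, 4, -2 and picks Loc2; North Co. would get 3.
- Downtown: South Co. compares 1, -1, 0, 2, 9 and picks Loc5; North Co. would get 7.
Among 8, 3, 7, the best is 8 at Uptown. Subgame-perfect outcome: (Uptown, Loc1) with payoffs (8, 8).
Now find the simultaneous Nash equilibrium.
North Co.'s best replies: Loc1→Uptown; Loc2→Downtown; Loc3→Downtown; Loc4→Downtown; Loc5→Uptown.
South Co.'s best replies: Uptown→Loc1; Midtown→Loc2; Downtown→Loc5.
Only (Uptown, Loc1) has each player best-responding; Nash payoffs (8, 8).
North Co.'s commitment gain: 8 − 8 = 0.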